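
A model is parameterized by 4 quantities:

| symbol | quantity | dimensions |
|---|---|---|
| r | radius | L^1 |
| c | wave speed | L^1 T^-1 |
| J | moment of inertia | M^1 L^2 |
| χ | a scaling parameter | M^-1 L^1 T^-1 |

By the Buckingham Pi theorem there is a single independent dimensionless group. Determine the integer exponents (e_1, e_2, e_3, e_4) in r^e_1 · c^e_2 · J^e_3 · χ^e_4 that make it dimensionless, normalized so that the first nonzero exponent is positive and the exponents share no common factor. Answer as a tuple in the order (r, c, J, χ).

(2, 1, -1, -1)

M: e_1·(0) + e_2·(0) + e_3·(1) + e_4·(-1) = 0
L: e_1·(1) + e_2·(1) + e_3·(2) + e_4·(1) = 0
T: e_1·(0) + e_2·(-1) + e_3·(0) + e_4·(-1) = 0
Solving this homogeneous linear system for the smallest-integer solution (first nonzero entry positive) gives (2, 1, -1, -1).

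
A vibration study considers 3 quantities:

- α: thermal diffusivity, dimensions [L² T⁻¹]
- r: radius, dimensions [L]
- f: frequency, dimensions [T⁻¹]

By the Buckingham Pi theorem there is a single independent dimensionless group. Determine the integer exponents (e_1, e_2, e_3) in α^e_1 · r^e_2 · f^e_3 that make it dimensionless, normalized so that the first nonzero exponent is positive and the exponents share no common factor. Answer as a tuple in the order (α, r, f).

L: e_1·(2) + e_2·(1) + e_3·(0) = 0
T: e_1·(-1) + e_2·(0) + e_3·(-1) = 0
Solving this homogeneous linear system for the smallest-integer solution (first nonzero entry positive) gives (1, -2, -1).

(1, -2, -1)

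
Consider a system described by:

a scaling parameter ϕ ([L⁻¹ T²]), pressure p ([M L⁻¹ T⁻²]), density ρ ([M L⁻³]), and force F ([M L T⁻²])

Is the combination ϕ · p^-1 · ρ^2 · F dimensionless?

Sum the exponent of each base dimension across the product:
  M: [ϕ]_M − [p]_M + 2·[ρ]_M + [F]_M = (0) − (1) + 2·(1) + (1) = 2
  L: [ϕ]_L − [p]_L + 2·[ρ]_L + [F]_L = (-1) − (-1) + 2·(-3) + (1) = -5
  T: [ϕ]_T − [p]_T + 2·[ρ]_T + [F]_T = (2) − (-2) + 2·(0) + (-2) = 2
Net dimensions [M² L⁻⁵ T²] ≠ [1] — not dimensionless.

no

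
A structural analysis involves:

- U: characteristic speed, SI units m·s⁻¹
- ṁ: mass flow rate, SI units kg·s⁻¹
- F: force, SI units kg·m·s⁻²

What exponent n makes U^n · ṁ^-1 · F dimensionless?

-1

Balance the L exponent: (1)·n from U, plus −(0) + (1) = 1 from the rest, must sum to zero.
n + 1 = 0, so n = -1.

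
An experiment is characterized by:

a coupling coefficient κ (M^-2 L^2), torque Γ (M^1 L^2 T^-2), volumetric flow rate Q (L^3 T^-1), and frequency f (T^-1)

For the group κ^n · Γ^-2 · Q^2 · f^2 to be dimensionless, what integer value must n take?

Balance the M exponent: (-2)·n from κ, plus −2·(1) + 2·(0) + 2·(0) = -2 from the rest, must sum to zero.
-2n − 2 = 0, so n = -1.

-1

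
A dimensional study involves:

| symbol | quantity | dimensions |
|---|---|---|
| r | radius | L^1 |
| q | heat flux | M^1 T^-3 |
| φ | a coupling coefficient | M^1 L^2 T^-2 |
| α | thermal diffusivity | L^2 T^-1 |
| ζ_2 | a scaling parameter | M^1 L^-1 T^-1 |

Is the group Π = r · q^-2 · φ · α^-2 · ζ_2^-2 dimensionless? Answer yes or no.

Sum the exponent of each base dimension across the product:
  M: [r]_M − 2·[q]_M + [φ]_M − 2·[α]_M − 2·[ζ_2]_M = (0) − 2·(1) + (1) − 2·(0) − 2·(1) = -3
  L: [r]_L − 2·[q]_L + [φ]_L − 2·[α]_L − 2·[ζ_2]_L = (1) − 2·(0) + (2) − 2·(2) − 2·(-1) = 1
  T: [r]_T − 2·[q]_T + [φ]_T − 2·[α]_T − 2·[ζ_2]_T = (0) − 2·(-3) + (-2) − 2·(-1) − 2·(-1) = 8
Net dimensions [M⁻³ L T⁸] ≠ [1] — not dimensionless.

no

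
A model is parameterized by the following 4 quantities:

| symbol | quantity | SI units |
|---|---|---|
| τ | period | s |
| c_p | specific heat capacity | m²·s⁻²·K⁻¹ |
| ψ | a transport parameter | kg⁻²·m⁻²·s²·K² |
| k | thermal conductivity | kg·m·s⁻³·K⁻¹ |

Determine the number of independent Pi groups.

There are 4 variables and 4 base dimensions (M, L, T, Θ).
The dimension matrix has rank 3 (less than 4: the dimension vectors are linearly dependent).
Independent dimensionless groups: 4 − 3 = 1.

1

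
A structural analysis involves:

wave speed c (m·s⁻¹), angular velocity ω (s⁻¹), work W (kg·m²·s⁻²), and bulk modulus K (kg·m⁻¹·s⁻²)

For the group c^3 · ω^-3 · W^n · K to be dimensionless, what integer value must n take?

-1

Balance the M exponent: (1)·n from W, plus 3·(0) − 3·(0) + (1) = 1 from the rest, must sum to zero.
n + 1 = 0, so n = -1.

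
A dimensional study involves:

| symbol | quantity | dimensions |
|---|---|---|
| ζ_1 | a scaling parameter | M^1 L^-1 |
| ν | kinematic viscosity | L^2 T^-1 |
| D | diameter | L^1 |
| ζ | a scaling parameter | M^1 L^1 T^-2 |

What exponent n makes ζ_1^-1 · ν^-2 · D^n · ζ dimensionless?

2

Balance the L exponent: (1)·n from D, plus −(-1) − 2·(2) + (1) = -2 from the rest, must sum to zero.
n − 2 = 0, so n = 2.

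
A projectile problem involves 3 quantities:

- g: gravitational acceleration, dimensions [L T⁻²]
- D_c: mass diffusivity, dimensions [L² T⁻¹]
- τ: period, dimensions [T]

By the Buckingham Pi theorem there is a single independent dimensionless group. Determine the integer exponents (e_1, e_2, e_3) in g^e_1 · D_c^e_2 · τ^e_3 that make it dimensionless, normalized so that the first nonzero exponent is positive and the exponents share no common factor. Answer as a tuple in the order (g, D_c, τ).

(2, -1, 3)

L: e_1·(1) + e_2·(2) + e_3·(0) = 0
T: e_1·(-2) + e_2·(-1) + e_3·(1) = 0
Solving this homogeneous linear system for the smallest-integer solution (first nonzero entry positive) gives (2, -1, 3).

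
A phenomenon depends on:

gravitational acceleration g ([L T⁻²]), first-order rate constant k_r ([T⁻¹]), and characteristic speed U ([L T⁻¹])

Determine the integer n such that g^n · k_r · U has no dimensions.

Balance the L exponent: (1)·n from g, plus (0) + (1) = 1 from the rest, must sum to zero.
n + 1 = 0, so n = -1.

-1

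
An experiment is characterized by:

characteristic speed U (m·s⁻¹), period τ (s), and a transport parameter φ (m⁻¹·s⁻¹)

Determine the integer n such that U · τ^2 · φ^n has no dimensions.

1

Balance the L exponent: (-1)·n from φ, plus (1) + 2·(0) = 1 from the rest, must sum to zero.
−n + 1 = 0, so n = 1.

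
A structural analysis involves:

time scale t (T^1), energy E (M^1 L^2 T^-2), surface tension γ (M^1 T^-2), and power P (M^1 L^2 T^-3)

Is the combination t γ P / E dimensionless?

Sum the exponent of each base dimension across the product:
  M: [t]_M − [E]_M + [γ]_M + [P]_M = (0) − (1) + (1) + (1) = 1
  L: [t]_L − [E]_L + [γ]_L + [P]_L = (0) − (2) + (0) + (2) = 0
  T: [t]_T − [E]_T + [γ]_T + [P]_T = (1) − (-2) + (-2) + (-3) = -2
Net dimensions [M T⁻²] ≠ [1] — not dimensionless.

no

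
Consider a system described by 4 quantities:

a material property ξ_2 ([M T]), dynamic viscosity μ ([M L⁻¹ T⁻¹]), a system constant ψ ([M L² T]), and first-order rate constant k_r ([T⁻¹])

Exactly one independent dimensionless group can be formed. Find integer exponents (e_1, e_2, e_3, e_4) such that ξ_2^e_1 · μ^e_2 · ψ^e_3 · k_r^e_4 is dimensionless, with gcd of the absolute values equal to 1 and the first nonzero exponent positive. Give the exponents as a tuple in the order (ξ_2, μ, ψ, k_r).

M: e_1·(1) + e_2·(1) + e_3·(1) + e_4·(0) = 0
L: e_1·(0) + e_2·(-1) + e_3·(2) + e_4·(0) = 0
T: e_1·(1) + e_2·(-1) + e_3·(1) + e_4·(-1) = 0
Solving this homogeneous linear system for the smallest-integer solution (first nonzero entry positive) gives (3, -2, -1, 4).

(3, -2, -1, 4)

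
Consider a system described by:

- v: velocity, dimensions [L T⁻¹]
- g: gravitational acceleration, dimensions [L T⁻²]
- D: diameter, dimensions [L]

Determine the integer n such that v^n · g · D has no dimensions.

Balance the L exponent: (1)·n from v, plus (1) + (1) = 2 from the rest, must sum to zero.
n + 2 = 0, so n = -2.

-2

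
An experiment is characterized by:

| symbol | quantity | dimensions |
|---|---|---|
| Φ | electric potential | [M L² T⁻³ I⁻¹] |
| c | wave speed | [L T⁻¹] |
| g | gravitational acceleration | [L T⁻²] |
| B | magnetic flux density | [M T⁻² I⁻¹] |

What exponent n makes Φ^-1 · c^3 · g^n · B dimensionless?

Balance the L exponent: (1)·n from g, plus −(2) + 3·(1) + (0) = 1 from the rest, must sum to zero.
n + 1 = 0, so n = -1.

-1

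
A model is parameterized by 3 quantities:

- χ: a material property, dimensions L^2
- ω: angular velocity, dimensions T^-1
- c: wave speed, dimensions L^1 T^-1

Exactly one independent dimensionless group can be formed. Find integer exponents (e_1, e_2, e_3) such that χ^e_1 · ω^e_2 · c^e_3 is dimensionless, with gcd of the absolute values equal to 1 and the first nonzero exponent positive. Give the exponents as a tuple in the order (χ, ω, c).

(1, 2, -2)

L: e_1·(2) + e_2·(0) + e_3·(1) = 0
T: e_1·(0) + e_2·(-1) + e_3·(-1) = 0
Solving this homogeneous linear system for the smallest-integer solution (first nonzero entry positive) gives (1, 2, -2).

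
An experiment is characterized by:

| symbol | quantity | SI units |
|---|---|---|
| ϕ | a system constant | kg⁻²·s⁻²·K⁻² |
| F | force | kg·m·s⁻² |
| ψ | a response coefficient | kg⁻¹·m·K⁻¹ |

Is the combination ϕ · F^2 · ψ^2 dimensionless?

no

Sum the exponent of each base dimension across the product:
  M: [ϕ]_M + 2·[F]_M + 2·[ψ]_M = (-2) + 2·(1) + 2·(-1) = -2
  L: [ϕ]_L + 2·[F]_L + 2·[ψ]_L = (0) + 2·(1) + 2·(1) = 4
  T: [ϕ]_T + 2·[F]_T + 2·[ψ]_T = (-2) + 2·(-2) + 2·(0) = -6
  Θ: [ϕ]_Θ + 2·[F]_Θ + 2·[ψ]_Θ = (-2) + 2·(0) + 2·(-1) = -4
Net dimensions [M⁻² L⁴ T⁻⁶ Θ⁻⁴] ≠ [1] — not dimensionless.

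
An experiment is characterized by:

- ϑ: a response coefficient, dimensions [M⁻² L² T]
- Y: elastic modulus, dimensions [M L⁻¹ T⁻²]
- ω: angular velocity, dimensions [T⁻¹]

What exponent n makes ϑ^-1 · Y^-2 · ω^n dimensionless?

Balance the T exponent: (-1)·n from ω, plus −(1) − 2·(-2) = 3 from the rest, must sum to zero.
−n + 3 = 0, so n = 3.

3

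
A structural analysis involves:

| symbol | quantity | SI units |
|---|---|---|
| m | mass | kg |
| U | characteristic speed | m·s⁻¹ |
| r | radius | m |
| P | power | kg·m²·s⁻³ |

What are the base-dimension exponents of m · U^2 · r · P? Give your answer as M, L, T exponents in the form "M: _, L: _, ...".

M: 2, L: 5, T: -5

Collect each base-dimension exponent across the product:
  M: (1) + 2·(0) + (0) + (1) = 2
  L: (0) + 2·(1) + (1) + (2) = 5
  T: (0) + 2·(-1) + (0) + (-3) = -5
So the dimensions are [M² L⁵ T⁻⁵].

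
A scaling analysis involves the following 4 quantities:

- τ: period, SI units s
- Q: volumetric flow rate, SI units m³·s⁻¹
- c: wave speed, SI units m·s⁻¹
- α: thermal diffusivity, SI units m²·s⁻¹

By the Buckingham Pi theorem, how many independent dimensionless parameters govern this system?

There are 4 variables and 2 base dimensions (L, T).
The dimension matrix has rank 2.
Independent dimensionless groups: 4 − 2 = 2.

2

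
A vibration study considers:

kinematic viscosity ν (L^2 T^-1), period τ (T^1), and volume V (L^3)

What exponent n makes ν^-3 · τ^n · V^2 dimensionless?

-3

Balance the T exponent: (1)·n from τ, plus −3·(-1) + 2·(0) = 3 from the rest, must sum to zero.
n + 3 = 0, so n = -3.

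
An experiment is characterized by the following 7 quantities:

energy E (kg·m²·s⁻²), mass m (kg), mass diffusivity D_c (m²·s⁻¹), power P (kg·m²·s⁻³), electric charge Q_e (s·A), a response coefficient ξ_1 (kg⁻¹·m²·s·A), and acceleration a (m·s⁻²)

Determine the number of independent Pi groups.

3

There are 7 variables and 4 base dimensions (M, L, T, I).
The dimension matrix has rank 4.
Independent dimensionless groups: 7 − 4 = 3.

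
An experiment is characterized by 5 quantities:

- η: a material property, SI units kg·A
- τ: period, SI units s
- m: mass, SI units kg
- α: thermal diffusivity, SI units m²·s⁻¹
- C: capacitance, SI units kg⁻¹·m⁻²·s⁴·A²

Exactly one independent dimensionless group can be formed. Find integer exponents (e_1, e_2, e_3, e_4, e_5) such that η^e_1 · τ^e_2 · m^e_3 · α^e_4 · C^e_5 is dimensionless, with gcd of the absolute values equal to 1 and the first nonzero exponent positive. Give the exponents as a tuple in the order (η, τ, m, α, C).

(2, 3, -3, -1, -1)

M: e_1·(1) + e_2·(0) + e_3·(1) + e_4·(0) + e_5·(-1) = 0
L: e_1·(0) + e_2·(0) + e_3·(0) + e_4·(2) + e_5·(-2) = 0
T: e_1·(0) + e_2·(1) + e_3·(0) + e_4·(-1) + e_5·(4) = 0
I: e_1·(1) + e_2·(0) + e_3·(0) + e_4·(0) + e_5·(2) = 0
Solving this homogeneous linear system for the smallest-integer solution (first nonzero entry positive) gives (2, 3, -3, -1, -1).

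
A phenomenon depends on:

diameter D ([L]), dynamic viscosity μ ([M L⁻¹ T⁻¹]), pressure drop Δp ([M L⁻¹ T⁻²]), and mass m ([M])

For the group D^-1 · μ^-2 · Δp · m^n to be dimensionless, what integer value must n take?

Balance the M exponent: (1)·n from m, plus −(0) − 2·(1) + (1) = -1 from the rest, must sum to zero.
n − 1 = 0, so n = 1.

1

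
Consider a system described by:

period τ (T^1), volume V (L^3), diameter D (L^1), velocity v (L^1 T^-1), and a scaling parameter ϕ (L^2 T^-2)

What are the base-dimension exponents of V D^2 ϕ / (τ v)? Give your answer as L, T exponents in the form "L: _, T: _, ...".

L: 6, T: -2

Collect each base-dimension exponent across the product:
  L: −(0) + (3) + 2·(1) − (1) + (2) = 6
  T: −(1) + (0) + 2·(0) − (-1) + (-2) = -2
So the dimensions are [L⁶ T⁻²].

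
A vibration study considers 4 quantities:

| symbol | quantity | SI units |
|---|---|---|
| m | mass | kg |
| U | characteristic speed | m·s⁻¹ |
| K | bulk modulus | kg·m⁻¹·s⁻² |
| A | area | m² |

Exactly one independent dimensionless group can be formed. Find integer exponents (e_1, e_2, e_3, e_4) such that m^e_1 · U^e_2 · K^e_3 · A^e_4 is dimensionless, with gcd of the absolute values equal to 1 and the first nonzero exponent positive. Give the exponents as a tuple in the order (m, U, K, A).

M: e_1·(1) + e_2·(0) + e_3·(1) + e_4·(0) = 0
L: e_1·(0) + e_2·(1) + e_3·(-1) + e_4·(2) = 0
T: e_1·(0) + e_2·(-1) + e_3·(-2) + e_4·(0) = 0
Solving this homogeneous linear system for the smallest-integer solution (first nonzero entry positive) gives (2, 4, -2, -3).

(2, 4, -2, -3)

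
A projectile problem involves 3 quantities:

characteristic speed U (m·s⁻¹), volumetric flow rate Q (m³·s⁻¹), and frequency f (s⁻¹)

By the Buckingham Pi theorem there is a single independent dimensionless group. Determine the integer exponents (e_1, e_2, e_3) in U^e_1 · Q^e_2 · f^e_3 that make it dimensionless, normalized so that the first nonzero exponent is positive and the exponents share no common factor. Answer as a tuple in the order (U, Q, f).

(3, -1, -2)

L: e_1·(1) + e_2·(3) + e_3·(0) = 0
T: e_1·(-1) + e_2·(-1) + e_3·(-1) = 0
Solving this homogeneous linear system for the smallest-integer solution (first nonzero entry positive) gives (3, -1, -2).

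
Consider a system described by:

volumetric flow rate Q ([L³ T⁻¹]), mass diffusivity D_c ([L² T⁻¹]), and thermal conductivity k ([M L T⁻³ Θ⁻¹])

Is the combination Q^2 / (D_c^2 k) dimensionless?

no

Sum the exponent of each base dimension across the product:
  M: 2·[Q]_M − 2·[D_c]_M − [k]_M = 2·(0) − 2·(0) − (1) = -1
  L: 2·[Q]_L − 2·[D_c]_L − [k]_L = 2·(3) − 2·(2) − (1) = 1
  T: 2·[Q]_T − 2·[D_c]_T − [k]_T = 2·(-1) − 2·(-1) − (-3) = 3
  Θ: 2·[Q]_Θ − 2·[D_c]_Θ − [k]_Θ = 2·(0) − 2·(0) − (-1) = 1
Net dimensions [M⁻¹ L T³ Θ] ≠ [1] — not dimensionless.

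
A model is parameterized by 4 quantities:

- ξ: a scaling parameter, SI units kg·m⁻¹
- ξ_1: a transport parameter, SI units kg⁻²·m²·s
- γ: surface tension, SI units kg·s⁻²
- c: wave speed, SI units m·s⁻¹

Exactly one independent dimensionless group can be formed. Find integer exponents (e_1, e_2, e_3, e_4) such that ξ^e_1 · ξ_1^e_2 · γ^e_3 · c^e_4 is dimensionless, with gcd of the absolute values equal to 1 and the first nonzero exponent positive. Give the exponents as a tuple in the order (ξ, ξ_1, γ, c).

(1, 1, 1, -1)

M: e_1·(1) + e_2·(-2) + e_3·(1) + e_4·(0) = 0
L: e_1·(-1) + e_2·(2) + e_3·(0) + e_4·(1) = 0
T: e_1·(0) + e_2·(1) + e_3·(-2) + e_4·(-1) = 0
Solving this homogeneous linear system for the smallest-integer solution (first nonzero entry positive) gives (1, 1, 1, -1).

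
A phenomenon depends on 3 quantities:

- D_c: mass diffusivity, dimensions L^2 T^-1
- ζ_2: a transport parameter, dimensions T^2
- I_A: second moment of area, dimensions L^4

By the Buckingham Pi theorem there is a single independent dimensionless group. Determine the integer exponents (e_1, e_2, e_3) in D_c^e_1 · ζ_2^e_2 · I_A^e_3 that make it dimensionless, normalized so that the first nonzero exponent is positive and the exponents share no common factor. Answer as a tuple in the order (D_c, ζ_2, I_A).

L: e_1·(2) + e_2·(0) + e_3·(4) = 0
T: e_1·(-1) + e_2·(2) + e_3·(0) = 0
Solving this homogeneous linear system for the smallest-integer solution (first nonzero entry positive) gives (2, 1, -1).

(2, 1, -1)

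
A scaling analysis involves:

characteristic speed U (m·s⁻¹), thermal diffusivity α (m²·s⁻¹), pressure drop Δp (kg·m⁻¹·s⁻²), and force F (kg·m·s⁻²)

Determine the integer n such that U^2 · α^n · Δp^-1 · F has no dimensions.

-2

Balance the L exponent: (2)·n from α, plus 2·(1) − (-1) + (1) = 4 from the rest, must sum to zero.
2n + 4 = 0, so n = -2.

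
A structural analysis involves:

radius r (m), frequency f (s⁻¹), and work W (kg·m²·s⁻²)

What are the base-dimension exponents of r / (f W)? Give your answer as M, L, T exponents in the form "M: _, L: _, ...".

M: -1, L: -1, T: 3

Collect each base-dimension exponent across the product:
  M: (0) − (0) − (1) = -1
  L: (1) − (0) − (2) = -1
  T: (0) − (-1) − (-2) = 3
So the dimensions are [M⁻¹ L⁻¹ T³].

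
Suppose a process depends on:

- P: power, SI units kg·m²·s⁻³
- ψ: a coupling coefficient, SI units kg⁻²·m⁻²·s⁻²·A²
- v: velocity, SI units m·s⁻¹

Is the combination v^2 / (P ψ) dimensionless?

Sum the exponent of each base dimension across the product:
  M: −[P]_M − [ψ]_M + 2·[v]_M = −(1) − (-2) + 2·(0) = 1
  L: −[P]_L − [ψ]_L + 2·[v]_L = −(2) − (-2) + 2·(1) = 2
  T: −[P]_T − [ψ]_T + 2·[v]_T = −(-3) − (-2) + 2·(-1) = 3
  I: −[P]_I − [ψ]_I + 2·[v]_I = −(0) − (2) + 2·(0) = -2
Net dimensions [M L² T³ I⁻²] ≠ [1] — not dimensionless.

no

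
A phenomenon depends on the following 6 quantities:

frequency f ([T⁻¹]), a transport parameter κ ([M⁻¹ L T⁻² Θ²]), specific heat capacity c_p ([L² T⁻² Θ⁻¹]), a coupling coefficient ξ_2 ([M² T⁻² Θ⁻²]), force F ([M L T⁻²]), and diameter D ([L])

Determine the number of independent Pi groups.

There are 6 variables and 4 base dimensions (M, L, T, Θ).
The dimension matrix has rank 4.
Independent dimensionless groups: 6 − 4 = 2.

2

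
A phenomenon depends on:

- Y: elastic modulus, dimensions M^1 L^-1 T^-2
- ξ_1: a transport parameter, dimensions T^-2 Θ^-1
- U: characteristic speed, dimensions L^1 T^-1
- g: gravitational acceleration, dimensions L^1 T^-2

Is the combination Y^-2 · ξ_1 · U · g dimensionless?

no

Sum the exponent of each base dimension across the product:
  M: −2·[Y]_M + [ξ_1]_M + [U]_M + [g]_M = −2·(1) + (0) + (0) + (0) = -2
  L: −2·[Y]_L + [ξ_1]_L + [U]_L + [g]_L = −2·(-1) + (0) + (1) + (1) = 4
  T: −2·[Y]_T + [ξ_1]_T + [U]_T + [g]_T = −2·(-2) + (-2) + (-1) + (-2) = -1
  Θ: −2·[Y]_Θ + [ξ_1]_Θ + [U]_Θ + [g]_Θ = −2·(0) + (-1) + (0) + (0) = -1
Net dimensions [M⁻² L⁴ T⁻¹ Θ⁻¹] ≠ [1] — not dimensionless.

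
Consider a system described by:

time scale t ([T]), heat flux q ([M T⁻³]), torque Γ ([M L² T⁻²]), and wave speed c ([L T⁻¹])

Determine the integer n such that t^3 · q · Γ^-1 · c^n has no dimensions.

2

Balance the L exponent: (1)·n from c, plus 3·(0) + (0) − (2) = -2 from the rest, must sum to zero.
n − 2 = 0, so n = 2.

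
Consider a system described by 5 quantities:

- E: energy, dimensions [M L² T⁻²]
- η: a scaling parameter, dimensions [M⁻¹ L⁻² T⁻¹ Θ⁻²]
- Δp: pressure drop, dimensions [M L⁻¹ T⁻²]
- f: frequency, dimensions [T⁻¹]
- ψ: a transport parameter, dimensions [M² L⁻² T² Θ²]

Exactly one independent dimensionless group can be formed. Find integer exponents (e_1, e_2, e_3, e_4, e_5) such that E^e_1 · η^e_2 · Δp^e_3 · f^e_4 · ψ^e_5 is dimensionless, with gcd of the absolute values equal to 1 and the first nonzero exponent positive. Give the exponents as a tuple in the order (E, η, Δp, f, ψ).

(1, 1, -2, 3, 1)

M: e_1·(1) + e_2·(-1) + e_3·(1) + e_4·(0) + e_5·(2) = 0
L: e_1·(2) + e_2·(-2) + e_3·(-1) + e_4·(0) + e_5·(-2) = 0
T: e_1·(-2) + e_2·(-1) + e_3·(-2) + e_4·(-1) + e_5·(2) = 0
Θ: e_1·(0) + e_2·(-2) + e_3·(0) + e_4·(0) + e_5·(2) = 0
Solving this homogeneous linear system for the smallest-integer solution (first nonzero entry positive) gives (1, 1, -2, 3, 1).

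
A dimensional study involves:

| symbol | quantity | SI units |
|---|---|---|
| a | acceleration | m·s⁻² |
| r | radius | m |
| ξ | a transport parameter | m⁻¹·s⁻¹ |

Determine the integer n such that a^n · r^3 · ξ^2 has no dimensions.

-1

Balance the L exponent: (1)·n from a, plus 3·(1) + 2·(-1) = 1 from the rest, must sum to zero.
n + 1 = 0, so n = -1.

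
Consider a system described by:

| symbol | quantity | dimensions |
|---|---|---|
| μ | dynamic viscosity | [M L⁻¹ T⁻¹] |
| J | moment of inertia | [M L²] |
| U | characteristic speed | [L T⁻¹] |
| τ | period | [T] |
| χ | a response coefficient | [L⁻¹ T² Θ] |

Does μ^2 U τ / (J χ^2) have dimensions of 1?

Sum the exponent of each base dimension across the product:
  M: 2·[μ]_M − [J]_M + [U]_M + [τ]_M − 2·[χ]_M = 2·(1) − (1) + (0) + (0) − 2·(0) = 1
  L: 2·[μ]_L − [J]_L + [U]_L + [τ]_L − 2·[χ]_L = 2·(-1) − (2) + (1) + (0) − 2·(-1) = -1
  T: 2·[μ]_T − [J]_T + [U]_T + [τ]_T − 2·[χ]_T = 2·(-1) − (0) + (-1) + (1) − 2·(2) = -6
  Θ: 2·[μ]_Θ − [J]_Θ + [U]_Θ + [τ]_Θ − 2·[χ]_Θ = 2·(0) − (0) + (0) + (0) − 2·(1) = -2
Net dimensions [M L⁻¹ T⁻⁶ Θ⁻²] ≠ [1] — not dimensionless.

no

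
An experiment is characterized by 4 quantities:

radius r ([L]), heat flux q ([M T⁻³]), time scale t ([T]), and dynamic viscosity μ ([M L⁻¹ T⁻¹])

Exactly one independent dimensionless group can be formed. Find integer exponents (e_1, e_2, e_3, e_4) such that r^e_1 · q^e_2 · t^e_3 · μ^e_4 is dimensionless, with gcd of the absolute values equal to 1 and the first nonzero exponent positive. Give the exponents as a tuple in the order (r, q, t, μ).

M: e_1·(0) + e_2·(1) + e_3·(0) + e_4·(1) = 0
L: e_1·(1) + e_2·(0) + e_3·(0) + e_4·(-1) = 0
T: e_1·(0) + e_2·(-3) + e_3·(1) + e_4·(-1) = 0
Solving this homogeneous linear system for the smallest-integer solution (first nonzero entry positive) gives (1, -1, -2, 1).

(1, -1, -2, 1)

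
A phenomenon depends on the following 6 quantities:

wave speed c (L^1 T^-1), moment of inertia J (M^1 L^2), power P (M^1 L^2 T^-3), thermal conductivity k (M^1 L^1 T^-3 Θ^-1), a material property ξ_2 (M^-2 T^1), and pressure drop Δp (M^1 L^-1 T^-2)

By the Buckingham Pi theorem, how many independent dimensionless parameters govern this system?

2

There are 6 variables and 4 base dimensions (M, L, T, Θ).
The dimension matrix has rank 4.
Independent dimensionless groups: 6 − 4 = 2.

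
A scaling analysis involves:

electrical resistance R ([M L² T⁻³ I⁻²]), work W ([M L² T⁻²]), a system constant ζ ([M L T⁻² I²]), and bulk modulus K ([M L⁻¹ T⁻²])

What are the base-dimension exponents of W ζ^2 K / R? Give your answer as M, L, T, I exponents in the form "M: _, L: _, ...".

Collect each base-dimension exponent across the product:
  M: −(1) + (1) + 2·(1) + (1) = 3
  L: −(2) + (2) + 2·(1) + (-1) = 1
  T: −(-3) + (-2) + 2·(-2) + (-2) = -5
  I: −(-2) + (0) + 2·(2) + (0) = 6
So the dimensions are [M³ L T⁻⁵ I⁶].

M: 3, L: 1, T: -5, I: 6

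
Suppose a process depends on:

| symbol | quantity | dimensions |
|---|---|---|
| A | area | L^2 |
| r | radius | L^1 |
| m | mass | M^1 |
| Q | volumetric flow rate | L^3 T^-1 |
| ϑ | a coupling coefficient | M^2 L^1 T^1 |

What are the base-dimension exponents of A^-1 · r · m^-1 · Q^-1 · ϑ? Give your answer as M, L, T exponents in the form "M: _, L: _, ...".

M: 1, L: -3, T: 2

Collect each base-dimension exponent across the product:
  M: −(0) + (0) − (1) − (0) + (2) = 1
  L: −(2) + (1) − (0) − (3) + (1) = -3
  T: −(0) + (0) − (0) − (-1) + (1) = 2
So the dimensions are [M L⁻³ T²].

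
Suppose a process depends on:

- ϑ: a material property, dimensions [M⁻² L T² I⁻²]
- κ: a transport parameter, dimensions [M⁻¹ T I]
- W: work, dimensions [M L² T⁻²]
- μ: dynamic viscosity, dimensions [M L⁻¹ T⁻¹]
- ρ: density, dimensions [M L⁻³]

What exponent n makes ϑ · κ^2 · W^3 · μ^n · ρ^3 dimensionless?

-2

Balance the M exponent: (1)·n from μ, plus (-2) + 2·(-1) + 3·(1) + 3·(1) = 2 from the rest, must sum to zero.
n + 2 = 0, so n = -2.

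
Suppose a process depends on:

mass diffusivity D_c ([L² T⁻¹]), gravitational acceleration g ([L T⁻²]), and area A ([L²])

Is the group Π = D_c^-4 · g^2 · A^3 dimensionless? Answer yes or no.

Sum the exponent of each base dimension across the product:
  L: −4·[D_c]_L + 2·[g]_L + 3·[A]_L = −4·(2) + 2·(1) + 3·(2) = 0
  T: −4·[D_c]_T + 2·[g]_T + 3·[A]_T = −4·(-1) + 2·(-2) + 3·(0) = 0
All base exponents vanish — dimensionless.

yes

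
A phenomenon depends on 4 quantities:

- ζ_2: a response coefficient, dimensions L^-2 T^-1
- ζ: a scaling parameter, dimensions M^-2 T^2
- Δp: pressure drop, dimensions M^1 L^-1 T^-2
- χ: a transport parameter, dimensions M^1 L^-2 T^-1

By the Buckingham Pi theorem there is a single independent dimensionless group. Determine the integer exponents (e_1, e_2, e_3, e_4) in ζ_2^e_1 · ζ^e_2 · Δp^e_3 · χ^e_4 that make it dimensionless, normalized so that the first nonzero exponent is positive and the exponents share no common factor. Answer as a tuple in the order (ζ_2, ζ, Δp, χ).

(4, -3, -4, -2)

M: e_1·(0) + e_2·(-2) + e_3·(1) + e_4·(1) = 0
L: e_1·(-2) + e_2·(0) + e_3·(-1) + e_4·(-2) = 0
T: e_1·(-1) + e_2·(2) + e_3·(-2) + e_4·(-1) = 0
Solving this homogeneous linear system for the smallest-integer solution (first nonzero entry positive) gives (4, -3, -4, -2).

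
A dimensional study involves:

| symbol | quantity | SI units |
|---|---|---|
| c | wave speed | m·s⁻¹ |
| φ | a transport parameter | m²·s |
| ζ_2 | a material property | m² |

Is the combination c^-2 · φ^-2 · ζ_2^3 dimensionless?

Sum the exponent of each base dimension across the product:
  L: −2·[c]_L − 2·[φ]_L + 3·[ζ_2]_L = −2·(1) − 2·(2) + 3·(2) = 0
  T: −2·[c]_T − 2·[φ]_T + 3·[ζ_2]_T = −2·(-1) − 2·(1) + 3·(0) = 0
All base exponents vanish — dimensionless.

yes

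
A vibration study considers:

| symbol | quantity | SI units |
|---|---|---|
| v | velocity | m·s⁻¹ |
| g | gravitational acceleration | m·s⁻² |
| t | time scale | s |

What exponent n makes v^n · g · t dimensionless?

-1

Balance the L exponent: (1)·n from v, plus (1) + (0) = 1 from the rest, must sum to zero.
n + 1 = 0, so n = -1.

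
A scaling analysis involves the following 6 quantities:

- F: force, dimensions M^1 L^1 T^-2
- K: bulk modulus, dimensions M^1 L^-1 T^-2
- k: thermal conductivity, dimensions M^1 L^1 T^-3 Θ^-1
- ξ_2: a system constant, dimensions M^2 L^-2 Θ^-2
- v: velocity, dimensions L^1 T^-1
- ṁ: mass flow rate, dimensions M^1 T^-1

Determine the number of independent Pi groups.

There are 6 variables and 4 base dimensions (M, L, T, Θ).
The dimension matrix has rank 4.
Independent dimensionless groups: 6 − 4 = 2.

2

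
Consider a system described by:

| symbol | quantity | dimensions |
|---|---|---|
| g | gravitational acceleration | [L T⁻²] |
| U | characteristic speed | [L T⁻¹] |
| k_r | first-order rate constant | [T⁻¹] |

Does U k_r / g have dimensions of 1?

Sum the exponent of each base dimension across the product:
  L: −[g]_L + [U]_L + [k_r]_L = −(1) + (1) + (0) = 0
  T: −[g]_T + [U]_T + [k_r]_T = −(-2) + (-1) + (-1) = 0
All base exponents vanish — dimensionless.

yes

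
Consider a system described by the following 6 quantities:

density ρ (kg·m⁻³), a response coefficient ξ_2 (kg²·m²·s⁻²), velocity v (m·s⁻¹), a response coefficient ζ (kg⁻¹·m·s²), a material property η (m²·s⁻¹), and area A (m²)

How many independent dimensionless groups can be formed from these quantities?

3

There are 6 variables and 3 base dimensions (M, L, T).
The dimension matrix has rank 3.
Independent dimensionless groups: 6 − 3 = 3.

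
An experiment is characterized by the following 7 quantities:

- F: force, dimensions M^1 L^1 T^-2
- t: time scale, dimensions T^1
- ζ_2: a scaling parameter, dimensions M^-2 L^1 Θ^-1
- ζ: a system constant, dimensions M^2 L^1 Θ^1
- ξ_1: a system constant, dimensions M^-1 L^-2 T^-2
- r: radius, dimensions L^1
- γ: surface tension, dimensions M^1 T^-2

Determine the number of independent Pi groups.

3

There are 7 variables and 4 base dimensions (M, L, T, Θ).
The dimension matrix has rank 4.
Independent dimensionless groups: 7 − 4 = 3.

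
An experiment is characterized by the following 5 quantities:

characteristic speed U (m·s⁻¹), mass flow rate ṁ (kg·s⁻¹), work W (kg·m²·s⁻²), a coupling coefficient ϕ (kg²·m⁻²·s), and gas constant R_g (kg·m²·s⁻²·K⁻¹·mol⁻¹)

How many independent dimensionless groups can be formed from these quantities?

1

There are 5 variables and 5 base dimensions (M, L, T, Θ, N).
The dimension matrix has rank 4 (less than 5: the dimension vectors are linearly dependent).
Independent dimensionless groups: 5 − 4 = 1.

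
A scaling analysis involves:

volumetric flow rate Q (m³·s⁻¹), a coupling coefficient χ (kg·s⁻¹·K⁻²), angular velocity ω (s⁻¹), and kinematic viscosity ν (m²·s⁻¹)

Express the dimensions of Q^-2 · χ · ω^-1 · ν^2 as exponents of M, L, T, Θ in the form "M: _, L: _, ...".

M: 1, L: -2, T: 0, Θ: -2

Collect each base-dimension exponent across the product:
  M: −2·(0) + (1) − (0) + 2·(0) = 1
  L: −2·(3) + (0) − (0) + 2·(2) = -2
  T: −2·(-1) + (-1) − (-1) + 2·(-1) = 0
  Θ: −2·(0) + (-2) − (0) + 2·(0) = -2
So the dimensions are [M L⁻² Θ⁻²].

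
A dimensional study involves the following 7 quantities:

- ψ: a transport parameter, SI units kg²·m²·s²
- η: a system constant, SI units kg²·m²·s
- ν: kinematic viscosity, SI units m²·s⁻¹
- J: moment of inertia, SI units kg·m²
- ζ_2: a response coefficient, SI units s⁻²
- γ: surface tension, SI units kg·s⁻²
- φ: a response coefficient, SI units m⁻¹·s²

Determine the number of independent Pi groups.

There are 7 variables and 3 base dimensions (M, L, T).
The dimension matrix has rank 3.
Independent dimensionless groups: 7 − 3 = 4.

4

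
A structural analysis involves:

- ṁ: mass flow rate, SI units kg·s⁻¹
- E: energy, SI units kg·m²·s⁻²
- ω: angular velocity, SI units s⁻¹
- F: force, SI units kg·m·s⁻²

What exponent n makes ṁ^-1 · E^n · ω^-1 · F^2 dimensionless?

Balance the M exponent: (1)·n from E, plus −(1) − (0) + 2·(1) = 1 from the rest, must sum to zero.
n + 1 = 0, so n = -1.

-1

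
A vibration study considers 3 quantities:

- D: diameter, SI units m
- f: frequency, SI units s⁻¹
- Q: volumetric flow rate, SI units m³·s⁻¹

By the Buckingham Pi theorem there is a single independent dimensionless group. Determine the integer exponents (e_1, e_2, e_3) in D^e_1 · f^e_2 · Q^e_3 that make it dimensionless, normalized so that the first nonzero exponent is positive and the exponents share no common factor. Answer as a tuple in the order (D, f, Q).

L: e_1·(1) + e_2·(0) + e_3·(3) = 0
T: e_1·(0) + e_2·(-1) + e_3·(-1) = 0
Solving this homogeneous linear system for the smallest-integer solution (first nonzero entry positive) gives (3, 1, -1).

(3, 1, -1)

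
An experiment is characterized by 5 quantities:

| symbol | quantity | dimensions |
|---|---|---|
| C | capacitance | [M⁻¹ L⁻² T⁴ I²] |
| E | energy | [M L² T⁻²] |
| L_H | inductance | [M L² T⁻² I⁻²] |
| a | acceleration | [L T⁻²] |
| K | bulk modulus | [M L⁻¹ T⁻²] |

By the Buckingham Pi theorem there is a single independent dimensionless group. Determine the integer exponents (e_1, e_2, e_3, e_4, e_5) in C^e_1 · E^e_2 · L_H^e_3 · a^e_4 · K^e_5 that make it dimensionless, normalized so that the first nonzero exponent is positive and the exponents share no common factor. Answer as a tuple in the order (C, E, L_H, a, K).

(3, -1, 3, 3, 1)

M: e_1·(-1) + e_2·(1) + e_3·(1) + e_4·(0) + e_5·(1) = 0
L: e_1·(-2) + e_2·(2) + e_3·(2) + e_4·(1) + e_5·(-1) = 0
T: e_1·(4) + e_2·(-2) + e_3·(-2) + e_4·(-2) + e_5·(-2) = 0
I: e_1·(2) + e_2·(0) + e_3·(-2) + e_4·(0) + e_5·(0) = 0
Solving this homogeneous linear system for the smallest-integer solution (first nonzero entry positive) gives (3, -1, 3, 3, 1).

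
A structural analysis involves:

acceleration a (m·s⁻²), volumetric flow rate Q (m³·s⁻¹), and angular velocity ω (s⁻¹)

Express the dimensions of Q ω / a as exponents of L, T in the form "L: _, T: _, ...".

L: 2, T: 0

Collect each base-dimension exponent across the product:
  L: −(1) + (3) + (0) = 2
  T: −(-2) + (-1) + (-1) = 0
So the dimensions are [L²].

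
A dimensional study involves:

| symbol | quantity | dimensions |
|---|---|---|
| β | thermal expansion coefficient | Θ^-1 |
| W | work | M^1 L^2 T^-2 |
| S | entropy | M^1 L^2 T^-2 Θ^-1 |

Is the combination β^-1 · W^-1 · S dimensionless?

yes

Sum the exponent of each base dimension across the product:
  M: −[β]_M − [W]_M + [S]_M = −(0) − (1) + (1) = 0
  L: −[β]_L − [W]_L + [S]_L = −(0) − (2) + (2) = 0
  T: −[β]_T − [W]_T + [S]_T = −(0) − (-2) + (-2) = 0
  Θ: −[β]_Θ − [W]_Θ + [S]_Θ = −(-1) − (0) + (-1) = 0
All base exponents vanish — dimensionless.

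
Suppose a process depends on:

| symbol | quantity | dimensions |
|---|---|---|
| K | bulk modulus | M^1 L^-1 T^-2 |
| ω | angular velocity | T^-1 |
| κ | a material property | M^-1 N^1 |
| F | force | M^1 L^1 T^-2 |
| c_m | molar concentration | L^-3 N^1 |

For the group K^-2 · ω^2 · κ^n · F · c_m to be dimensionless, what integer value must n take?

-1

Balance the M exponent: (-1)·n from κ, plus −2·(1) + 2·(0) + (1) + (0) = -1 from the rest, must sum to zero.
−n − 1 = 0, so n = -1.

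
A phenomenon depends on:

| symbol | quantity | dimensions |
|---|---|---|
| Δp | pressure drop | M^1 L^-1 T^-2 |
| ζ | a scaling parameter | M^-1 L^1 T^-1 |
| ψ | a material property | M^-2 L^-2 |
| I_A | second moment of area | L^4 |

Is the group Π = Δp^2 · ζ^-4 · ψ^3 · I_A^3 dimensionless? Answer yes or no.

Sum the exponent of each base dimension across the product:
  M: 2·[Δp]_M − 4·[ζ]_M + 3·[ψ]_M + 3·[I_A]_M = 2·(1) − 4·(-1) + 3·(-2) + 3·(0) = 0
  L: 2·[Δp]_L − 4·[ζ]_L + 3·[ψ]_L + 3·[I_A]_L = 2·(-1) − 4·(1) + 3·(-2) + 3·(4) = 0
  T: 2·[Δp]_T − 4·[ζ]_T + 3·[ψ]_T + 3·[I_A]_T = 2·(-2) − 4·(-1) + 3·(0) + 3·(0) = 0
All base exponents vanish — dimensionless.

yes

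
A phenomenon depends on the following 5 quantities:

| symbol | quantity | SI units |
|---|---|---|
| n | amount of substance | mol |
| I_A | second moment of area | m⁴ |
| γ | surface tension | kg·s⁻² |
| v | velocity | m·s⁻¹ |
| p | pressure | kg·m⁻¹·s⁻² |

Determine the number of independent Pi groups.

There are 5 variables and 4 base dimensions (M, L, T, N).
The dimension matrix has rank 4.
Independent dimensionless groups: 5 − 4 = 1.

1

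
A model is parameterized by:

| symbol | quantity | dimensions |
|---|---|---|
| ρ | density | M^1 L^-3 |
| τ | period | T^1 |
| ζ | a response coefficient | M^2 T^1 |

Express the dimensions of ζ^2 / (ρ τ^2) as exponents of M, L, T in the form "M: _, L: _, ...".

Collect each base-dimension exponent across the product:
  M: −(1) − 2·(0) + 2·(2) = 3
  L: −(-3) − 2·(0) + 2·(0) = 3
  T: −(0) − 2·(1) + 2·(1) = 0
So the dimensions are [M³ L³].

M: 3, L: 3, T: 0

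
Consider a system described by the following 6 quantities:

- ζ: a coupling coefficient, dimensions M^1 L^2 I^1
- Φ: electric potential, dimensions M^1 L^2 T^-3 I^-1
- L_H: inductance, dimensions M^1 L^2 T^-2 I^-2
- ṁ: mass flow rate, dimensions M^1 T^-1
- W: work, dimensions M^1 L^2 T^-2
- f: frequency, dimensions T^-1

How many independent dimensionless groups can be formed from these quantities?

2

There are 6 variables and 4 base dimensions (M, L, T, I).
The dimension matrix has rank 4.
Independent dimensionless groups: 6 − 4 = 2.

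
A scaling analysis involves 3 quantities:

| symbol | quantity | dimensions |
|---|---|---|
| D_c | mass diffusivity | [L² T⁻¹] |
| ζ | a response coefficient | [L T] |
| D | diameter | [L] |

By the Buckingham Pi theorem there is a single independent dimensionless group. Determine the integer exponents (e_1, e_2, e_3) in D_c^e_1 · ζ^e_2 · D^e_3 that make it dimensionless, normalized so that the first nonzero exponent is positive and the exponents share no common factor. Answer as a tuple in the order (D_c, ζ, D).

L: e_1·(2) + e_2·(1) + e_3·(1) = 0
T: e_1·(-1) + e_2·(1) + e_3·(0) = 0
Solving this homogeneous linear system for the smallest-integer solution (first nonzero entry positive) gives (1, 1, -3).

(1, 1, -3)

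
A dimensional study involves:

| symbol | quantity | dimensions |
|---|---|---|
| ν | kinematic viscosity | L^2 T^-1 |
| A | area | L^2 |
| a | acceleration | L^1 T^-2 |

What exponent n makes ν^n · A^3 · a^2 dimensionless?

-4

Balance the L exponent: (2)·n from ν, plus 3·(2) + 2·(1) = 8 from the rest, must sum to zero.
2n + 8 = 0, so n = -4.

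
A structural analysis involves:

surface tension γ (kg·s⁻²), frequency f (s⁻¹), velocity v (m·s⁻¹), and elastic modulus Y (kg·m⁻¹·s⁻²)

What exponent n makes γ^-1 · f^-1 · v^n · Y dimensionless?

1

Balance the L exponent: (1)·n from v, plus −(0) − (0) + (-1) = -1 from the rest, must sum to zero.
n − 1 = 0, so n = 1.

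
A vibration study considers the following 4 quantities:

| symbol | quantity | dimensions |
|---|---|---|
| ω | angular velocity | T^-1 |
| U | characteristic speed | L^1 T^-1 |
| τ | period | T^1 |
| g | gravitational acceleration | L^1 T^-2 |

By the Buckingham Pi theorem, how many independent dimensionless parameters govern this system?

2

There are 4 variables and 2 base dimensions (L, T).
The dimension matrix has rank 2.
Independent dimensionless groups: 4 − 2 = 2.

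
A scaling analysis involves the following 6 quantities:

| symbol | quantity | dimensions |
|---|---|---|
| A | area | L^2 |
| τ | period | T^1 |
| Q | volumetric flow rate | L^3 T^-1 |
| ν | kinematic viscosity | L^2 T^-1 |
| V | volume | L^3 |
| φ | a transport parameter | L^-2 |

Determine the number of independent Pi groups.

4

There are 6 variables and 2 base dimensions (L, T).
The dimension matrix has rank 2.
Independent dimensionless groups: 6 − 2 = 4.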